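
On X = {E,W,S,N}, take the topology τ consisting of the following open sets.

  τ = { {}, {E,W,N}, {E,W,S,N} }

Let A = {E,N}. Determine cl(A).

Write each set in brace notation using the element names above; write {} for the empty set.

closure: X∖int(X∖A) = X∖{} = {E,W,S,N}

{E,W,S,N}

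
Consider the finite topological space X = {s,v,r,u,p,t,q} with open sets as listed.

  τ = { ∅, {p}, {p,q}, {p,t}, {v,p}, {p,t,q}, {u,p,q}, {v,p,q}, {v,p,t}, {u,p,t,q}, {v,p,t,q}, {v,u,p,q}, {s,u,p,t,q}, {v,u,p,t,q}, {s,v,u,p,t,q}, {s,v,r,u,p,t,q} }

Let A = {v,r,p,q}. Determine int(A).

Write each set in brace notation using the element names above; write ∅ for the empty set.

opens ⊆ A: ∅, {p}, {p,q}, {v,p}, {v,p,q}; union → int = {v,p,q}

{v,p,q}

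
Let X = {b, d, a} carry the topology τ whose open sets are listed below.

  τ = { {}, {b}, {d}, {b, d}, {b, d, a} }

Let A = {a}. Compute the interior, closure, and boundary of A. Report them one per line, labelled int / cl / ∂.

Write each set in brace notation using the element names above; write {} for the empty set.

int(A) = {}
cl(A)  = {a}
∂A     = {a}

interior: largest open inside A is {} (from {})
cl via duality: int({b, d}) = {b, d}, so X∖{b, d} = {a}
cl∖int = {a}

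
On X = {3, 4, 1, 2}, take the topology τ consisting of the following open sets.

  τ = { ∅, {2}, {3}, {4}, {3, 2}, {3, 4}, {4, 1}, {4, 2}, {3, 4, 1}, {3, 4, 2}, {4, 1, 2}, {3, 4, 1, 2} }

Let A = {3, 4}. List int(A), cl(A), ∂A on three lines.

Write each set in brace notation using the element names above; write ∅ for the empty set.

int(A) = {3, 4}
cl(A)  = {3, 4, 1}
∂A     = {1}

opens ⊆ A: ∅, {4}, {3}, {3, 4}; union → int = {3, 4}
complement {1, 2}; its interior {2}; cl(A) = X∖{2} = {3, 4, 1}
boundary = {3, 4, 1} ∖ {3, 4} = {1}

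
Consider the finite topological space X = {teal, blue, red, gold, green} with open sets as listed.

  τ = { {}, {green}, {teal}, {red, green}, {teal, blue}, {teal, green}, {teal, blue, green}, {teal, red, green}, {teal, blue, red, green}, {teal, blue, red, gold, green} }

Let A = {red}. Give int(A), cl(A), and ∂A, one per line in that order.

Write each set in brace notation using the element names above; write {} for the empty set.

int(A) = {}
cl(A)  = {red, gold}
∂A     = {red, gold}

U open, U⊆A: {}. int(A) = ⋃ = {}
X∖A={teal, blue, gold, green}, int(X∖A)={teal, blue, green}, hence cl(A)={red, gold}
∂A: remove int from cl → {red, gold}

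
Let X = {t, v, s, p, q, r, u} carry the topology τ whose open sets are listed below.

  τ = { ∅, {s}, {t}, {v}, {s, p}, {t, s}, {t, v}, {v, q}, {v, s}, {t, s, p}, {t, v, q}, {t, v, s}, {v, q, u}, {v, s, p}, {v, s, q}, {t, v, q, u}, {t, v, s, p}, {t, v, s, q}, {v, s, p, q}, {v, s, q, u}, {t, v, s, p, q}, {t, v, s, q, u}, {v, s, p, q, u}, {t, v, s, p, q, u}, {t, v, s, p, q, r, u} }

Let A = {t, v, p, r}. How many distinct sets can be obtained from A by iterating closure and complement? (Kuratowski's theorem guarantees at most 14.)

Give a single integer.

10

cl via duality: int({s, q, u}) = {s}, so X∖{s} = {t, v, p, q, r, u}
Write k for closure, c for complement:
  1. A     = {t, v, p, r}
  2. kA    = {t, v, p, q, r, u}
  3. cA    = {s, q, u}
  4. ckA   = {s}
  5. kcA   = {s, p, q, r, u}
  6. kckA  = {s, p, r}
  7. ckcA  = {t, v}
  8. ckckA = {t, v, q, u}
  9. kckcA = {t, v, q, r, u}
  10. ckckcA = {s, p}
applying k or c yields no new set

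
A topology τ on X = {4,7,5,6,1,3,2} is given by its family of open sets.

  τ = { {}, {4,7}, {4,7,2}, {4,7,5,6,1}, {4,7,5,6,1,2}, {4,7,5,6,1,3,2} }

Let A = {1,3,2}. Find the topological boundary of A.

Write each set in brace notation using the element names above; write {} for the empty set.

U open, U⊆A: {}. int(A) = ⋃ = {}
X∖A={4,7,5,6}, int(X∖A)={4,7}, hence cl(A)={5,6,1,3,2}
∂A: remove int from cl → {5,6,1,3,2}

{5,6,1,3,2}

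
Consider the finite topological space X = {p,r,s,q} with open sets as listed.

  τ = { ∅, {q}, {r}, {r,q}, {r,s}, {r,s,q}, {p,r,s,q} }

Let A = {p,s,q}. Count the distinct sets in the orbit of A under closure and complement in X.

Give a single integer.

6

complement {r}; its interior {r}; cl(A) = X∖{r} = {p,s,q}
With k = closure, c = complement:
  1. A     = {p,s,q}
  2. cA    = {r}
  3. kcA   = {p,r,s}
  4. ckcA  = {q}
  5. kckcA = {p,q}
  6. ckckcA = {r,s}
k, c of each give nothing new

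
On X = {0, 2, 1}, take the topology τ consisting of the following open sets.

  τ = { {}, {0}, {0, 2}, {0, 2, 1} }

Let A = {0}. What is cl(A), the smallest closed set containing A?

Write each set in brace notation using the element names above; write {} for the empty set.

closure: X∖int(X∖A) = X∖{} = {0, 2, 1}

{0, 2, 1}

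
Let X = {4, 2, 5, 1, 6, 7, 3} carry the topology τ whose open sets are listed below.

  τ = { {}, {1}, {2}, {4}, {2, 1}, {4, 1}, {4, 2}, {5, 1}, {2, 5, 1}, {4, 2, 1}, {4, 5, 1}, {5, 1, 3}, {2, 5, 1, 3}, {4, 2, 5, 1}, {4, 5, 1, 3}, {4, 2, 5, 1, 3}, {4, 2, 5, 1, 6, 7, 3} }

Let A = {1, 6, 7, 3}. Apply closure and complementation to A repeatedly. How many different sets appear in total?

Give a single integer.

8

closure: X∖int(X∖A) = X∖{4, 2} = {5, 1, 6, 7, 3}
Let k=closure and c=complement:
  1. A     = {1, 6, 7, 3}
  2. kA    = {5, 1, 6, 7, 3}
  3. cA    = {4, 2, 5}
  4. ckA   = {4, 2}
  5. kcA   = {4, 2, 5, 6, 7, 3}
  6. kckA  = {4, 2, 6, 7}
  7. ckcA  = {1}
  8. ckckA = {5, 1, 3}
— saturated at 8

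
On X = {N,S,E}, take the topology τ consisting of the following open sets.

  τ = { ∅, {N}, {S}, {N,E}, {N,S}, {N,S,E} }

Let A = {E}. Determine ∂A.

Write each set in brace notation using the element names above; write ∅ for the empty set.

{E}

U open, U⊆A: ∅. int(A) = ⋃ = ∅
X∖A={N,S}, int(X∖A)={N,S}, hence cl(A)={E}
∂A: remove int from cl → {E}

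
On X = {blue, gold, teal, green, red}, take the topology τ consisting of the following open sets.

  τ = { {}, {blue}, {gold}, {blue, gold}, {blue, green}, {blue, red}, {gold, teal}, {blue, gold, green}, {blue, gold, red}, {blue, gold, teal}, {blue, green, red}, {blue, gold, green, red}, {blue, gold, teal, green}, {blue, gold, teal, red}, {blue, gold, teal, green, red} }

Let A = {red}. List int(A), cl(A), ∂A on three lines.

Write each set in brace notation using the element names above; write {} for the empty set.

int(A) = {}
cl(A)  = {red}
∂A     = {red}

opens ⊆ A: {}; union → int = {}
complement {blue, gold, teal, green}; its interior {blue, gold, teal, green}; cl(A) = X∖{blue, gold, teal, green} = {red}
boundary = {red} ∖ {} = {red}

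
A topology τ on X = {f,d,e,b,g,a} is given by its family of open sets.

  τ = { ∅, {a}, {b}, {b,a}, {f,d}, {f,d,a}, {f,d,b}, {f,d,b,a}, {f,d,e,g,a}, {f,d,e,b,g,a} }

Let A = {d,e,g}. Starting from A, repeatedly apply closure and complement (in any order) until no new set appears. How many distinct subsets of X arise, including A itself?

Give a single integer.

8

complement {f,b,a}; its interior {b,a}; cl(A) = X∖{b,a} = {f,d,e,g}
With k = closure, c = complement:
  1. A     = {d,e,g}
  2. kA    = {f,d,e,g}
  3. cA    = {f,b,a}
  4. ckA   = {b,a}
  5. kcA   = {f,d,e,b,g,a}
  6. kckA  = {e,b,g,a}
  7. ckcA  = ∅
  8. ckckA = {f,d}
k, c of each give nothing new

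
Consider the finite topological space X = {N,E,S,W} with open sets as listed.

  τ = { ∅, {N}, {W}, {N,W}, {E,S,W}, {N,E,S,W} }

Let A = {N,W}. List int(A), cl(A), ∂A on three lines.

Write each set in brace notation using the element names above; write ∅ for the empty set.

int(A) = {N,W}
cl(A)  = {N,E,S,W}
∂A     = {E,S}

U open, U⊆A: ∅, {W}, {N}, {N,W}. int(A) = ⋃ = {N,W}
X∖A={E,S}, int(X∖A)=∅, hence cl(A)={N,E,S,W}
∂A: remove int from cl → {E,S}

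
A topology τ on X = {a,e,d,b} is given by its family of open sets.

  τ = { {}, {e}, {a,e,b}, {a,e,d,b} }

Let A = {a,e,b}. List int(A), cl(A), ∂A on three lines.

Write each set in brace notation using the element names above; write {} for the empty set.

int(A) = {a,e,b}
cl(A)  = {a,e,d,b}
∂A     = {d}

opens ⊆ A: {}, {e}, {a,e,b}; union → int = {a,e,b}
complement {d}; its interior {}; cl(A) = X∖{} = {a,e,d,b}
boundary = {a,e,d,b} ∖ {a,e,b} = {d}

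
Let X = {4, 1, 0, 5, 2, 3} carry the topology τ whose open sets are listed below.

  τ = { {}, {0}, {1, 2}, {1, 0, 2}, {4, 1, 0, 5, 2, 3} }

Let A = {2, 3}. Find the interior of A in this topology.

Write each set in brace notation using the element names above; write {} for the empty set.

{}

open subsets of A: {}; so int(A) = {}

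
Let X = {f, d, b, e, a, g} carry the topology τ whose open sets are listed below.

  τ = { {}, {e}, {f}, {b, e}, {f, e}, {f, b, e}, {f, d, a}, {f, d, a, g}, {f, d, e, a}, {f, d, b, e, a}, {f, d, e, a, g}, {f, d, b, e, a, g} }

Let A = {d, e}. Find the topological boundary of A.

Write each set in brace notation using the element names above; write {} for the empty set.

open subsets of A: {}, {e}; so int(A) = {e}
closure: X∖int(X∖A) = X∖{f} = {d, b, e, a, g}
∂A = {d, b, e, a, g} minus {e} = {d, b, a, g}

{d, b, a, g}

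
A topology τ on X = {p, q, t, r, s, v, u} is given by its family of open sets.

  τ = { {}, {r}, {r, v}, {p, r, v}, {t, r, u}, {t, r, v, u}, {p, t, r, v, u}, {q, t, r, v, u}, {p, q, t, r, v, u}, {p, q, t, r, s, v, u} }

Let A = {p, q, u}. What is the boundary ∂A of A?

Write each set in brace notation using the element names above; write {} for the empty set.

interior: largest open inside A is {} (from {})
cl via duality: int({t, r, s, v}) = {r, v}, so X∖{r, v} = {p, q, t, s, u}
cl∖int = {p, q, t, s, u}

{p, q, t, s, u}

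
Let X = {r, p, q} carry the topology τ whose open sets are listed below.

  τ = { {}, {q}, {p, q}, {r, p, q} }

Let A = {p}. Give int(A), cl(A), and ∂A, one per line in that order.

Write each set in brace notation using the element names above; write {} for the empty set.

U open, U⊆A: {}. int(A) = ⋃ = {}
X∖A={r, q}, int(X∖A)={q}, hence cl(A)={r, p}
∂A: remove int from cl → {r, p}

int(A) = {}
cl(A)  = {r, p}
∂A     = {r, p}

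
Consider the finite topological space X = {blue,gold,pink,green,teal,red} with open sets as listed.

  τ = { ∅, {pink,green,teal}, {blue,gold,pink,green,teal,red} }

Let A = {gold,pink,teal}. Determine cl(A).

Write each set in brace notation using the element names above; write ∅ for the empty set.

X∖A={blue,green,red}, int(X∖A)=∅, hence cl(A)={blue,gold,pink,green,teal,red}

{blue,gold,pink,green,teal,red}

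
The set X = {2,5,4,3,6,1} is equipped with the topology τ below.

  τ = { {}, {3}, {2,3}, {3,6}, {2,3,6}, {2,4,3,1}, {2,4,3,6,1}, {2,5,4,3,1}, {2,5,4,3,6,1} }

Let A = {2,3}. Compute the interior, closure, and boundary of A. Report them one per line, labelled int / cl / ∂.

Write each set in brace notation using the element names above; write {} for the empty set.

open subsets of A: {}, {3}, {2,3}; so int(A) = {2,3}
closure: X∖int(X∖A) = X∖{} = {2,5,4,3,6,1}
∂A = {2,5,4,3,6,1} minus {2,3} = {5,4,6,1}

int(A) = {2,3}
cl(A)  = {2,5,4,3,6,1}
∂A     = {5,4,6,1}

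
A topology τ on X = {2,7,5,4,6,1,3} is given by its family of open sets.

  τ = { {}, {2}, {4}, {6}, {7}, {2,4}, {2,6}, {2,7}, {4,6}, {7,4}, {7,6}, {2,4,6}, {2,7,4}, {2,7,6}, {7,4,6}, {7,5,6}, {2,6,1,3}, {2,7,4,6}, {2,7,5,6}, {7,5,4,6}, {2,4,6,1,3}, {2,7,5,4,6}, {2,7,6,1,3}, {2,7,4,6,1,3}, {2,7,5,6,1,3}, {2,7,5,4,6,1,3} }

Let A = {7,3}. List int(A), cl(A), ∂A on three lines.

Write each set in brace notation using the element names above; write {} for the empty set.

interior: largest open inside A is {7} (from {}, {7})
cl via duality: int({2,5,4,6,1}) = {2,4,6}, so X∖{2,4,6} = {7,5,1,3}
cl∖int = {5,1,3}

int(A) = {7}
cl(A)  = {7,5,1,3}
∂A     = {5,1,3}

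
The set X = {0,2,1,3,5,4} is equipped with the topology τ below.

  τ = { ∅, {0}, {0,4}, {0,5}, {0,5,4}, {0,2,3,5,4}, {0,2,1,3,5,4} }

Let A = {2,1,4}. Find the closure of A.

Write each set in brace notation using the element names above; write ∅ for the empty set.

complement {0,3,5}; its interior {0,5}; cl(A) = X∖{0,5} = {2,1,3,4}

{2,1,3,4}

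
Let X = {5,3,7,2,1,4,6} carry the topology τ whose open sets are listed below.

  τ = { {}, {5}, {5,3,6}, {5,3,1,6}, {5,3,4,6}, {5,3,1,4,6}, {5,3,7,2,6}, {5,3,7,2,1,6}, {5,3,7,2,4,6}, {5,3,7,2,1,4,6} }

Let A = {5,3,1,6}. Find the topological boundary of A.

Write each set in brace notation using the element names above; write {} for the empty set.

{7,2,4}

open subsets of A: {}, {5}, {5,3,6}, {5,3,1,6}; so int(A) = {5,3,1,6}
closure: X∖int(X∖A) = X∖{} = {5,3,7,2,1,4,6}
∂A = {5,3,7,2,1,4,6} minus {5,3,1,6} = {7,2,4}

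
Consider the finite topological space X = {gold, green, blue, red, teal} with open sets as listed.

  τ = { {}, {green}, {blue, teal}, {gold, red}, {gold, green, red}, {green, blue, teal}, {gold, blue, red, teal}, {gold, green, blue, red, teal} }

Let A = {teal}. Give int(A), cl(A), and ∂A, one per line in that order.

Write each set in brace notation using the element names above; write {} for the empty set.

open subsets of A: {}; so int(A) = {}
closure: X∖int(X∖A) = X∖{gold, green, red} = {blue, teal}
∂A = {blue, teal} minus {} = {blue, teal}

int(A) = {}
cl(A)  = {blue, teal}
∂A     = {blue, teal}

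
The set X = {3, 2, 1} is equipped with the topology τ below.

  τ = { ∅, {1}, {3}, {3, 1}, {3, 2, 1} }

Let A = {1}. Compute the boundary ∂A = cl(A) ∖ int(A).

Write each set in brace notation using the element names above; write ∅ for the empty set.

opens ⊆ A: ∅, {1}; union → int = {1}
complement {3, 2}; its interior {3}; cl(A) = X∖{3} = {2, 1}
boundary = {2, 1} ∖ {1} = {2}

{2}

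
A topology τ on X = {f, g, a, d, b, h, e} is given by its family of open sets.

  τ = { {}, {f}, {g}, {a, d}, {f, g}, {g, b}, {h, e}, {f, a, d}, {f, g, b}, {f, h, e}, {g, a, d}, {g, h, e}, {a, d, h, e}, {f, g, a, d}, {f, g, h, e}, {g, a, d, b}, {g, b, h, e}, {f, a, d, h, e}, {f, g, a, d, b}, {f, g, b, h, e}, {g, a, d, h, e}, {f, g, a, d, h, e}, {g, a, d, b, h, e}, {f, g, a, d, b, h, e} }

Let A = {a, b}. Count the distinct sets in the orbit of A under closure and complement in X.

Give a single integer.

8

X∖A={f, g, d, h, e}, int(X∖A)={f, g, h, e}, hence cl(A)={a, d, b}
Orbit (k=closure, c=complement):
  1. A     = {a, b}
  2. kA    = {a, d, b}
  3. cA    = {f, g, d, h, e}
  4. ckA   = {f, g, h, e}
  5. kcA   = {f, g, a, d, b, h, e}
  6. kckA  = {f, g, b, h, e}
  7. ckcA  = {}
  8. ckckA = {a, d}
(closed under both — stop)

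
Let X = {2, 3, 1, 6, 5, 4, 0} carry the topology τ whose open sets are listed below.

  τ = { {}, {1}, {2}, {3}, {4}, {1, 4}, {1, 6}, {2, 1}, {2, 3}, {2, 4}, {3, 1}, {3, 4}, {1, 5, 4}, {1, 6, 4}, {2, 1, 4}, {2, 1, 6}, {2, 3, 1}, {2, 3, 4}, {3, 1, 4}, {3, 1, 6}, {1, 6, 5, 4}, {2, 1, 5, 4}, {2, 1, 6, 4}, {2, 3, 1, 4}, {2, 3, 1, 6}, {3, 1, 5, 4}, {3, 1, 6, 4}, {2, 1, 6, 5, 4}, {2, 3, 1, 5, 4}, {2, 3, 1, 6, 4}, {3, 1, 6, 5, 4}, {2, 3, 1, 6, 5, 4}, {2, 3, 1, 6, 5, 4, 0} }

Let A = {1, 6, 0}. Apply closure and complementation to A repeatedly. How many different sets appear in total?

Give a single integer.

cl via duality: int({2, 3, 5, 4}) = {2, 3, 4}, so X∖{2, 3, 4} = {1, 6, 5, 0}
Write k for closure, c for complement:
  1. A     = {1, 6, 0}
  2. kA    = {1, 6, 5, 0}
  3. cA    = {2, 3, 5, 4}
  4. ckA   = {2, 3, 4}
  5. kcA   = {2, 3, 5, 4, 0}
  6. ckcA  = {1, 6}
applying k or c yields no new set

6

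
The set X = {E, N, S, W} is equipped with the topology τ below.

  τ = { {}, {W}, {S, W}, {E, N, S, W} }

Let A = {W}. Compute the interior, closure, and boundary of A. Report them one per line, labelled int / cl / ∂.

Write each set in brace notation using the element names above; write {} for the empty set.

int(A) = {W}
cl(A)  = {E, N, S, W}
∂A     = {E, N, S}

interior: largest open inside A is {W} (from {}, {W})
cl via duality: int({E, N, S}) = {}, so X∖{} = {E, N, S, W}
cl∖int = {E, N, S}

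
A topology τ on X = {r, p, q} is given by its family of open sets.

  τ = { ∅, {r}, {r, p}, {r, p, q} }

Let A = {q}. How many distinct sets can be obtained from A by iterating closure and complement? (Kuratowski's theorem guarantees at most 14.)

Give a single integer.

complement {r, p}; its interior {r, p}; cl(A) = X∖{r, p} = {q}
With k = closure, c = complement:
  1. A     = {q}
  2. cA    = {r, p}
  3. kcA   = {r, p, q}
  4. ckcA  = ∅
k, c of each give nothing new

4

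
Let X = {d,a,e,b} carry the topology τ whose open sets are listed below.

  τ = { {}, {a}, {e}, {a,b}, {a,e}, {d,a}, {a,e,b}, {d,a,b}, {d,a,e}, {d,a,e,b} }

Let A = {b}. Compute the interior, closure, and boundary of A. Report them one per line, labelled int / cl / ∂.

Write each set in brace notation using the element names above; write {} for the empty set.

int(A) = {}
cl(A)  = {b}
∂A     = {b}

open subsets of A: {}; so int(A) = {}
closure: X∖int(X∖A) = X∖{d,a,e} = {b}
∂A = {b} minus {} = {b}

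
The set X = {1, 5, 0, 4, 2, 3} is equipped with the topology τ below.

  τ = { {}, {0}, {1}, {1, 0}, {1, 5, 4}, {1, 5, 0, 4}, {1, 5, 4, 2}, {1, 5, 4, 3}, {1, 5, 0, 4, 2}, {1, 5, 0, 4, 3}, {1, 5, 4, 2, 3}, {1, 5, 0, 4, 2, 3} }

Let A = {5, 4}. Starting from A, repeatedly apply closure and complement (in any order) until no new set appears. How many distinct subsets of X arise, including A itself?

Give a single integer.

cl via duality: int({1, 0, 2, 3}) = {1, 0}, so X∖{1, 0} = {5, 4, 2, 3}
Write k for closure, c for complement:
  1. A     = {5, 4}
  2. kA    = {5, 4, 2, 3}
  3. cA    = {1, 0, 2, 3}
  4. ckA   = {1, 0}
  5. kcA   = {1, 5, 0, 4, 2, 3}
  6. ckcA  = {}
applying k or c yields no new set

6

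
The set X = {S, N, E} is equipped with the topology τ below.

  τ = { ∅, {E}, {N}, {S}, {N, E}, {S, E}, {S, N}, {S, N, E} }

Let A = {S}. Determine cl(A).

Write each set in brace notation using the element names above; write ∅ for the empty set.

{S}

closure: X∖int(X∖A) = X∖{N, E} = {S}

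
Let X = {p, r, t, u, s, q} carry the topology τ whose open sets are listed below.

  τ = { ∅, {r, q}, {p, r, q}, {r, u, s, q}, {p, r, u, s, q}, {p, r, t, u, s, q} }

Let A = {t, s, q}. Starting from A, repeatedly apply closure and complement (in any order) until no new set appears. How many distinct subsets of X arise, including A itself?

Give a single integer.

4

complement {p, r, u}; its interior ∅; cl(A) = X∖∅ = {p, r, t, u, s, q}
With k = closure, c = complement:
  1. A     = {t, s, q}
  2. kA    = {p, r, t, u, s, q}
  3. cA    = {p, r, u}
  4. ckA   = ∅
k, c of each give nothing new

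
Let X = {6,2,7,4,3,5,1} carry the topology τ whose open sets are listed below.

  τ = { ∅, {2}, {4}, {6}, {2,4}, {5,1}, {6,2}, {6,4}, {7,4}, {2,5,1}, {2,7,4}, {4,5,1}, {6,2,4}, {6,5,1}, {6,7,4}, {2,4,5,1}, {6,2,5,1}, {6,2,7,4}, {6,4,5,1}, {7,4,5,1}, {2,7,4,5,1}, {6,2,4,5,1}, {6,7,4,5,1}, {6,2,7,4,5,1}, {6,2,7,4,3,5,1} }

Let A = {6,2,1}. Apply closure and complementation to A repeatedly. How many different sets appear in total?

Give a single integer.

X∖A={7,4,3,5}, int(X∖A)={7,4}, hence cl(A)={6,2,3,5,1}
Orbit (k=closure, c=complement):
  1. A     = {6,2,1}
  2. kA    = {6,2,3,5,1}
  3. cA    = {7,4,3,5}
  4. ckA   = {7,4}
  5. kcA   = {7,4,3,5,1}
  6. kckA  = {7,4,3}
  7. ckcA  = {6,2}
  8. ckckA = {6,2,5,1}
  9. kckcA = {6,2,3}
  10. ckckcA = {7,4,5,1}
(closed under both — stop)

10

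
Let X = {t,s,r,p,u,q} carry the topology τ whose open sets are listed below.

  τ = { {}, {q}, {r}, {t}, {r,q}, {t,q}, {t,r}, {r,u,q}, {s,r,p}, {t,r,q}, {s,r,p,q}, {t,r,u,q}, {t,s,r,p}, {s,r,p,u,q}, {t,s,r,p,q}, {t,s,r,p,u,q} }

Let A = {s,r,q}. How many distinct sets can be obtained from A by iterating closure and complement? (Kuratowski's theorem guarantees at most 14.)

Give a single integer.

6

complement {t,p,u}; its interior {t}; cl(A) = X∖{t} = {s,r,p,u,q}
With k = closure, c = complement:
  1. A     = {s,r,q}
  2. kA    = {s,r,p,u,q}
  3. cA    = {t,p,u}
  4. ckA   = {t}
  5. kcA   = {t,s,p,u}
  6. ckcA  = {r,q}
k, c of each give nothing new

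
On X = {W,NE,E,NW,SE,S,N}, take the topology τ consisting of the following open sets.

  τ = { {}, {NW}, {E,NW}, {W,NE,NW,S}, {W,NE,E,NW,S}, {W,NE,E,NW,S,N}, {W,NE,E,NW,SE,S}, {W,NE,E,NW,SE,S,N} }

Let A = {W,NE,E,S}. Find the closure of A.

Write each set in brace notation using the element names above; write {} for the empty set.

{W,NE,E,SE,S,N}

closure: X∖int(X∖A) = X∖{NW} = {W,NE,E,SE,S,N}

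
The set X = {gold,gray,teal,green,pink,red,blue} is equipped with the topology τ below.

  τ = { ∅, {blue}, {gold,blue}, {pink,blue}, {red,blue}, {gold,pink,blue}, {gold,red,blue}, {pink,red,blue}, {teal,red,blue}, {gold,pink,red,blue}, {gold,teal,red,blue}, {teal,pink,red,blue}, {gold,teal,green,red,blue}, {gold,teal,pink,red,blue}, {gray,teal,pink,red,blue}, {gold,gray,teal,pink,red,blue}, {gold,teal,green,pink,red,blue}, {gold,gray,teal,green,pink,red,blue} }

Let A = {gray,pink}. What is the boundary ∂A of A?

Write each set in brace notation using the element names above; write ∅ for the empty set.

U open, U⊆A: ∅. int(A) = ⋃ = ∅
X∖A={gold,teal,green,red,blue}, int(X∖A)={gold,teal,green,red,blue}, hence cl(A)={gray,pink}
∂A: remove int from cl → {gray,pink}

{gray,pink}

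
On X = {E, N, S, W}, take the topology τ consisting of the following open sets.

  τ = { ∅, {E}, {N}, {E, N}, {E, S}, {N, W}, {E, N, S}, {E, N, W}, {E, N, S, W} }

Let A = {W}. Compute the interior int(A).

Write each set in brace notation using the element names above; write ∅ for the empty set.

∅

U open, U⊆A: ∅. int(A) = ⋃ = ∅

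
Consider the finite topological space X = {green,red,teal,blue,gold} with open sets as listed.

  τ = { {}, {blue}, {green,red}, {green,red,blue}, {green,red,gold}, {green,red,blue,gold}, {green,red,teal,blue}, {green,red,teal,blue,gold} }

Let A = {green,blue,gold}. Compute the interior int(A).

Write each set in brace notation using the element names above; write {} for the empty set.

{blue}

interior: largest open inside A is {blue} (from {}, {blue})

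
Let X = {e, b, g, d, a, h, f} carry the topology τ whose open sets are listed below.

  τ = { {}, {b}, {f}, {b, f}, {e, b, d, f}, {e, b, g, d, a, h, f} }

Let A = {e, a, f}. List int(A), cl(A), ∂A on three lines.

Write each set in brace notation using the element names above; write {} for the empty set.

open subsets of A: {}, {f}; so int(A) = {f}
closure: X∖int(X∖A) = X∖{b} = {e, g, d, a, h, f}
∂A = {e, g, d, a, h, f} minus {f} = {e, g, d, a, h}

int(A) = {f}
cl(A)  = {e, g, d, a, h, f}
∂A     = {e, g, d, a, h}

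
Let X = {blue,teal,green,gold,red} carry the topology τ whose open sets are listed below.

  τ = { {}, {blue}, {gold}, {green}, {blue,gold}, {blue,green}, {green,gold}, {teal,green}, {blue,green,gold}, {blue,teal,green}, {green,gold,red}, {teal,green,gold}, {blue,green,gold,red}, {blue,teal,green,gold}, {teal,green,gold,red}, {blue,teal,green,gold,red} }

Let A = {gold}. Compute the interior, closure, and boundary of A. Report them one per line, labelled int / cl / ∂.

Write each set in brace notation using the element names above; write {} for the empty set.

open subsets of A: {}, {gold}; so int(A) = {gold}
closure: X∖int(X∖A) = X∖{blue,teal,green} = {gold,red}
∂A = {gold,red} minus {gold} = {red}

int(A) = {gold}
cl(A)  = {gold,red}
∂A     = {red}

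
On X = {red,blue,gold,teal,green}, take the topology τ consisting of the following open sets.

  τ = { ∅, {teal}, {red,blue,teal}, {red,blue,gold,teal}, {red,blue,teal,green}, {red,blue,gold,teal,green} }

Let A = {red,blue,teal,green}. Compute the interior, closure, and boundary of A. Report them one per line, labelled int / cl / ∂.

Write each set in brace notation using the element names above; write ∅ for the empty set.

int(A) = {red,blue,teal,green}
cl(A)  = {red,blue,gold,teal,green}
∂A     = {gold}

opens ⊆ A: ∅, {teal}, {red,blue,teal}, {red,blue,teal,green}; union → int = {red,blue,teal,green}
complement {gold}; its interior ∅; cl(A) = X∖∅ = {red,blue,gold,teal,green}
boundary = {red,blue,gold,teal,green} ∖ {red,blue,teal,green} = {gold}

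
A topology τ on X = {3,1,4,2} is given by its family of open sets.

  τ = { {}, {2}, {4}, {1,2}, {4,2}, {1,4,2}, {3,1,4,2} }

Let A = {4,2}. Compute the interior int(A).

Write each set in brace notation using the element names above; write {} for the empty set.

open subsets of A: {}, {2}, {4}, {4,2}; so int(A) = {4,2}

{4,2}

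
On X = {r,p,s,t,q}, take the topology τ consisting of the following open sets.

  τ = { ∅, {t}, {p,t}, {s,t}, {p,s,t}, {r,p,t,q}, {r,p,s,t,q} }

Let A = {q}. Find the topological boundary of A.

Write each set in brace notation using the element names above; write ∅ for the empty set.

interior: largest open inside A is ∅ (from ∅)
cl via duality: int({r,p,s,t}) = {p,s,t}, so X∖{p,s,t} = {r,q}
cl∖int = {r,q}

{r,q}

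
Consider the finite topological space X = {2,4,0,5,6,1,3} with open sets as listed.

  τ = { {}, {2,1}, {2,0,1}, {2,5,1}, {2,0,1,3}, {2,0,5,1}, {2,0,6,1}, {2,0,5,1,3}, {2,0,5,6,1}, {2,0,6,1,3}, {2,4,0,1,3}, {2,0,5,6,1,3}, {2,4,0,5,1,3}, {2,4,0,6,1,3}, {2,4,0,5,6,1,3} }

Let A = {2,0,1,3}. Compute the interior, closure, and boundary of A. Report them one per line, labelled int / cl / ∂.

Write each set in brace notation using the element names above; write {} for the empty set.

int(A) = {2,0,1,3}
cl(A)  = {2,4,0,5,6,1,3}
∂A     = {4,5,6}

interior: largest open inside A is {2,0,1,3} (from {}, {2,1}, {2,0,1}, {2,0,1,3})
cl via duality: int({4,5,6}) = {}, so X∖{} = {2,4,0,5,6,1,3}
cl∖int = {4,5,6}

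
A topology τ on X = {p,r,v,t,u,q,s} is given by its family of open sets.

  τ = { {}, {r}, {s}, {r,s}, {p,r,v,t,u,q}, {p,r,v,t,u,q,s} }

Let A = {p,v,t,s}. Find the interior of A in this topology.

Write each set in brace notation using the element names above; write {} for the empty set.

{s}

U open, U⊆A: {}, {s}. int(A) = ⋃ = {s}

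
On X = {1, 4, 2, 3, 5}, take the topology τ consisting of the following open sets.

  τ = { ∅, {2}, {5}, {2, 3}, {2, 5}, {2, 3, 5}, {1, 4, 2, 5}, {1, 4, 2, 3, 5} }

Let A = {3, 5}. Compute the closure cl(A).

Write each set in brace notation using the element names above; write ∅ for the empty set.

X∖A={1, 4, 2}, int(X∖A)={2}, hence cl(A)={1, 4, 3, 5}

{1, 4, 3, 5}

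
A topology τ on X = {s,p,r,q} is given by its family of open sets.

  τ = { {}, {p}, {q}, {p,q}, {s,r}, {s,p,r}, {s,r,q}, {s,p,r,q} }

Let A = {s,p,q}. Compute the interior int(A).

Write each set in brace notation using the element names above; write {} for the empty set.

{p,q}

open subsets of A: {}, {q}, {p}, {p,q}; so int(A) = {p,q}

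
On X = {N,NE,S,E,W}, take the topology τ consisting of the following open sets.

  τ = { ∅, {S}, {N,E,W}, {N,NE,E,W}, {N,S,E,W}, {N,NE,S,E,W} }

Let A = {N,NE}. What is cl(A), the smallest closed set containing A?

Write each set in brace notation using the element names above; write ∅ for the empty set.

{N,NE,E,W}

X∖A={S,E,W}, int(X∖A)={S}, hence cl(A)={N,NE,E,W}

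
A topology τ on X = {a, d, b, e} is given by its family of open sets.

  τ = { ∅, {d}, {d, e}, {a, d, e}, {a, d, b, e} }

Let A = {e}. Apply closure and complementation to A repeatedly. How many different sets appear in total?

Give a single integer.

6

X∖A={a, d, b}, int(X∖A)={d}, hence cl(A)={a, b, e}
Orbit (k=closure, c=complement):
  1. A     = {e}
  2. kA    = {a, b, e}
  3. cA    = {a, d, b}
  4. ckA   = {d}
  5. kcA   = {a, d, b, e}
  6. ckcA  = ∅
(closed under both — stop)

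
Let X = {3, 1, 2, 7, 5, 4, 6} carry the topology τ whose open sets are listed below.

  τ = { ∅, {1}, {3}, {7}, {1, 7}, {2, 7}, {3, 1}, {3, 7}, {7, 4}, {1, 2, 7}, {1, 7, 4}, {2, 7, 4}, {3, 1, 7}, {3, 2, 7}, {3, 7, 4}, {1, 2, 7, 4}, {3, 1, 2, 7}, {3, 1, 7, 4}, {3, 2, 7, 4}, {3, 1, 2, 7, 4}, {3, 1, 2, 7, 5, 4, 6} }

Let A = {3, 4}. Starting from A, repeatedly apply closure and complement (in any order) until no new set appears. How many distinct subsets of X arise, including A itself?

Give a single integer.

8

complement {1, 2, 7, 5, 6}; its interior {1, 2, 7}; cl(A) = X∖{1, 2, 7} = {3, 5, 4, 6}
With k = closure, c = complement:
  1. A     = {3, 4}
  2. kA    = {3, 5, 4, 6}
  3. cA    = {1, 2, 7, 5, 6}
  4. ckA   = {1, 2, 7}
  5. kcA   = {1, 2, 7, 5, 4, 6}
  6. ckcA  = {3}
  7. kckcA = {3, 5, 6}
  8. ckckcA = {1, 2, 7, 4}
k, c of each give nothing new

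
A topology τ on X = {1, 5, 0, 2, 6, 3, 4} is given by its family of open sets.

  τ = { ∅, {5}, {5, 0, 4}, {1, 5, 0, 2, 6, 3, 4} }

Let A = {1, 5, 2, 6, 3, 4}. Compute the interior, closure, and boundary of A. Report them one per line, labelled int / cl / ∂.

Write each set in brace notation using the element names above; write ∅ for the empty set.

int(A) = {5}
cl(A)  = {1, 5, 0, 2, 6, 3, 4}
∂A     = {1, 0, 2, 6, 3, 4}

U open, U⊆A: ∅, {5}. int(A) = ⋃ = {5}
X∖A={0}, int(X∖A)=∅, hence cl(A)={1, 5, 0, 2, 6, 3, 4}
∂A: remove int from cl → {1, 0, 2, 6, 3, 4}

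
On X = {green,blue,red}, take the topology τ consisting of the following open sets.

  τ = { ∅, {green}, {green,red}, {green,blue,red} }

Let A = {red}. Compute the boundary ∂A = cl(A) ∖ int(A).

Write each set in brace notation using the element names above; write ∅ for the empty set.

U open, U⊆A: ∅. int(A) = ⋃ = ∅
X∖A={green,blue}, int(X∖A)={green}, hence cl(A)={blue,red}
∂A: remove int from cl → {blue,red}

{blue,red}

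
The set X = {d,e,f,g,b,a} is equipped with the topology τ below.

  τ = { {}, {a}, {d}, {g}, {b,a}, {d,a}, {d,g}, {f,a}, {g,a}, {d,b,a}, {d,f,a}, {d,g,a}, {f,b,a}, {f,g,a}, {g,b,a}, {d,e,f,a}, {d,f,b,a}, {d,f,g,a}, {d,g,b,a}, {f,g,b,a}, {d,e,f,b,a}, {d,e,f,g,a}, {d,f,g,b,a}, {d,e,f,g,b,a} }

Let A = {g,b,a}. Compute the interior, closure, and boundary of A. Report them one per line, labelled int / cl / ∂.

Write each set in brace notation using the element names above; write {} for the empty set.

U open, U⊆A: {}, {a}, {g}, {b,a}, {g,a}, {g,b,a}. int(A) = ⋃ = {g,b,a}
X∖A={d,e,f}, int(X∖A)={d}, hence cl(A)={e,f,g,b,a}
∂A: remove int from cl → {e,f}

int(A) = {g,b,a}
cl(A)  = {e,f,g,b,a}
∂A     = {e,f}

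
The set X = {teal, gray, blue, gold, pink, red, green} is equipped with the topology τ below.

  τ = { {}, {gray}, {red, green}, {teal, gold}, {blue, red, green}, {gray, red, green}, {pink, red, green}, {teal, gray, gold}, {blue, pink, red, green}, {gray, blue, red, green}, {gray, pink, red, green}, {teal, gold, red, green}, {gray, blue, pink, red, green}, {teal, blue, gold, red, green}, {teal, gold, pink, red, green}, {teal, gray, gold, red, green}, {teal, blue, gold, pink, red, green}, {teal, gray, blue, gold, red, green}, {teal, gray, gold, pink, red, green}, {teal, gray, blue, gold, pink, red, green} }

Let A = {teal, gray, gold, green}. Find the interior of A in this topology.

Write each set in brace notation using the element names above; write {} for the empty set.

interior: largest open inside A is {teal, gray, gold} (from {}, {gray}, {teal, gold}, {teal, gray, gold})

{teal, gray, gold}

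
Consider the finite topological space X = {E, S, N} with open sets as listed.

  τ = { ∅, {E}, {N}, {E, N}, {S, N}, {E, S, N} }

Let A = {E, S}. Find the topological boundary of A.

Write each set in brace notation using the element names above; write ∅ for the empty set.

{S}

opens ⊆ A: ∅, {E}; union → int = {E}
complement {N}; its interior {N}; cl(A) = X∖{N} = {E, S}
boundary = {E, S} ∖ {E} = {S}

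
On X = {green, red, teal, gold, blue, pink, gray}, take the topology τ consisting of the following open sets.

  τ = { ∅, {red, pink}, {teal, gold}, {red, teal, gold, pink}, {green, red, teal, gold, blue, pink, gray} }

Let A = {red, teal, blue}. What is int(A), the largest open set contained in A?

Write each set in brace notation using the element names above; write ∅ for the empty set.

U open, U⊆A: ∅. int(A) = ⋃ = ∅

∅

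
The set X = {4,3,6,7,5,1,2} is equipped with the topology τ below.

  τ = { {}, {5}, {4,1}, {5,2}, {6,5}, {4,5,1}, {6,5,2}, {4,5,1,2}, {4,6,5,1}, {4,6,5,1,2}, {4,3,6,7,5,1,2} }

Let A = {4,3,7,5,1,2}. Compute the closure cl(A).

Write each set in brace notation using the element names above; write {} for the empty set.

{4,3,6,7,5,1,2}

X∖A={6}, int(X∖A)={}, hence cl(A)={4,3,6,7,5,1,2}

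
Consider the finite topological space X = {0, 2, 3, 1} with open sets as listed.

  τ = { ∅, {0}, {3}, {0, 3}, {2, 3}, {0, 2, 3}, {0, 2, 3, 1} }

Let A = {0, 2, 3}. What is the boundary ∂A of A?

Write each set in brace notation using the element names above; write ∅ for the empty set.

opens ⊆ A: ∅, {0}, {3}, {2, 3}, {0, 3}, {0, 2, 3}; union → int = {0, 2, 3}
complement {1}; its interior ∅; cl(A) = X∖∅ = {0, 2, 3, 1}
boundary = {0, 2, 3, 1} ∖ {0, 2, 3} = {1}

{1}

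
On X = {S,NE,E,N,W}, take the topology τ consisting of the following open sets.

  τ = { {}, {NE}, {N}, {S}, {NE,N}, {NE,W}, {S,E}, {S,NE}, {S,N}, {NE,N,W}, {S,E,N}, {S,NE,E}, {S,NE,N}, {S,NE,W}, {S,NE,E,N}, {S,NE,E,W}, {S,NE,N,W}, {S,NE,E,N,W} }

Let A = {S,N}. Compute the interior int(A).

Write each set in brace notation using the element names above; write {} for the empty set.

{S,N}

U open, U⊆A: {}, {N}, {S}, {S,N}. int(A) = ⋃ = {S,N}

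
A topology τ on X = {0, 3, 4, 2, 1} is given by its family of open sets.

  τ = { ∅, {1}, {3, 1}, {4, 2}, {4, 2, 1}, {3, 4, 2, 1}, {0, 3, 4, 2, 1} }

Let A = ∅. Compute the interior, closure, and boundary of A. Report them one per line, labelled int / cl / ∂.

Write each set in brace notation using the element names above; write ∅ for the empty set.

open subsets of A: ∅; so int(A) = ∅
closure: X∖int(X∖A) = X∖{0, 3, 4, 2, 1} = ∅
∂A = ∅ minus ∅ = ∅

int(A) = ∅
cl(A)  = ∅
∂A     = ∅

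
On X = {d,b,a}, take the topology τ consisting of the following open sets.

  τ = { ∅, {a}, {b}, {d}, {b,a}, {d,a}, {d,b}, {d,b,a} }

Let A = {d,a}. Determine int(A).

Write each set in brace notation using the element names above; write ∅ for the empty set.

{d,a}

opens ⊆ A: ∅, {d}, {a}, {d,a}; union → int = {d,a}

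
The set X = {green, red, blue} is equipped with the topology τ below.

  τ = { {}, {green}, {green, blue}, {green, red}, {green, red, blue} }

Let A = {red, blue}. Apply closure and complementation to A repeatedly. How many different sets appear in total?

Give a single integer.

X∖A={green}, int(X∖A)={green}, hence cl(A)={red, blue}
Orbit (k=closure, c=complement):
  1. A     = {red, blue}
  2. cA    = {green}
  3. kcA   = {green, red, blue}
  4. ckcA  = {}
(closed under both — stop)

4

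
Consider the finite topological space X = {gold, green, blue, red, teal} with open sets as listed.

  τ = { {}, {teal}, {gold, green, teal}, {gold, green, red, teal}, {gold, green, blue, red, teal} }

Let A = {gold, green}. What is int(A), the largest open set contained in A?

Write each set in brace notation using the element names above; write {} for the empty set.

{}

open subsets of A: {}; so int(A) = {}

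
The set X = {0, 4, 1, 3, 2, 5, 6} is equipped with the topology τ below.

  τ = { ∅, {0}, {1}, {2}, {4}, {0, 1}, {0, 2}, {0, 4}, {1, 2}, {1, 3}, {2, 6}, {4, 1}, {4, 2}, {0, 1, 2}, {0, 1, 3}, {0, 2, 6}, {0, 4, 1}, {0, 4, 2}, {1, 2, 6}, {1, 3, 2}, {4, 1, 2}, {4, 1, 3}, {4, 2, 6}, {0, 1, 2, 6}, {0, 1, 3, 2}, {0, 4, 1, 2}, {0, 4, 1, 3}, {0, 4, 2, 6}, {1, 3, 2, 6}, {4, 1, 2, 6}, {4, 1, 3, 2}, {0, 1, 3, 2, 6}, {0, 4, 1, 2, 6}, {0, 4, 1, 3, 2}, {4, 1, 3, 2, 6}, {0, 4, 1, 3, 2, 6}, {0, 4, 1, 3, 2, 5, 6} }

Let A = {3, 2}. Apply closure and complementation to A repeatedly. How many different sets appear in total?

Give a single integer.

cl via duality: int({0, 4, 1, 5, 6}) = {0, 4, 1}, so X∖{0, 4, 1} = {3, 2, 5, 6}
Write k for closure, c for complement:
  1. A     = {3, 2}
  2. kA    = {3, 2, 5, 6}
  3. cA    = {0, 4, 1, 5, 6}
  4. ckA   = {0, 4, 1}
  5. kcA   = {0, 4, 1, 3, 5, 6}
  6. kckA  = {0, 4, 1, 3, 5}
  7. ckcA  = {2}
  8. ckckA = {2, 6}
  9. kckcA = {2, 5, 6}
  10. ckckcA = {0, 4, 1, 3}
applying k or c yields no new set

10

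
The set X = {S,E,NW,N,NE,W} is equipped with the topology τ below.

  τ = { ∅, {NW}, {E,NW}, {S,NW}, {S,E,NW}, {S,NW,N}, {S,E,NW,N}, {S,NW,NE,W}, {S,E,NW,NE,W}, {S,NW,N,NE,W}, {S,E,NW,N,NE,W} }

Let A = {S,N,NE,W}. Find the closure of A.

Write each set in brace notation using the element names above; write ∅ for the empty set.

{S,N,NE,W}

X∖A={E,NW}, int(X∖A)={E,NW}, hence cl(A)={S,N,NE,W}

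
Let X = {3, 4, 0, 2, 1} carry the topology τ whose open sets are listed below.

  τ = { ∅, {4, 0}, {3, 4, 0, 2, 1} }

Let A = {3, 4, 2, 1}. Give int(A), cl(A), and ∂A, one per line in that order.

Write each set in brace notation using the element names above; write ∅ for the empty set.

open subsets of A: ∅; so int(A) = ∅
closure: X∖int(X∖A) = X∖∅ = {3, 4, 0, 2, 1}
∂A = {3, 4, 0, 2, 1} minus ∅ = {3, 4, 0, 2, 1}

int(A) = ∅
cl(A)  = {3, 4, 0, 2, 1}
∂A     = {3, 4, 0, 2, 1}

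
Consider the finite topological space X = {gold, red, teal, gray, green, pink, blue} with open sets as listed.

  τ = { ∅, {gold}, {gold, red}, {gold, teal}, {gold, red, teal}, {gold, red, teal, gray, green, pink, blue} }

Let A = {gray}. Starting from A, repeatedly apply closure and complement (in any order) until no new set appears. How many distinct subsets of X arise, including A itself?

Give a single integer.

closure: X∖int(X∖A) = X∖{gold, red, teal} = {gray, green, pink, blue}
Let k=closure and c=complement:
  1. A     = {gray}
  2. kA    = {gray, green, pink, blue}
  3. cA    = {gold, red, teal, green, pink, blue}
  4. ckA   = {gold, red, teal}
  5. kcA   = {gold, red, teal, gray, green, pink, blue}
  6. ckcA  = ∅
— saturated at 6

6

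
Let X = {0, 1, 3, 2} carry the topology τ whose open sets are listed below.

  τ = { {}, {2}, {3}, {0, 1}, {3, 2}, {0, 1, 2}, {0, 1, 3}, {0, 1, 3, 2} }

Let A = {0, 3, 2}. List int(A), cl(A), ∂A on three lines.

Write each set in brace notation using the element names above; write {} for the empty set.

open subsets of A: {}, {2}, {3}, {3, 2}; so int(A) = {3, 2}
closure: X∖int(X∖A) = X∖{} = {0, 1, 3, 2}
∂A = {0, 1, 3, 2} minus {3, 2} = {0, 1}

int(A) = {3, 2}
cl(A)  = {0, 1, 3, 2}
∂A     = {0, 1}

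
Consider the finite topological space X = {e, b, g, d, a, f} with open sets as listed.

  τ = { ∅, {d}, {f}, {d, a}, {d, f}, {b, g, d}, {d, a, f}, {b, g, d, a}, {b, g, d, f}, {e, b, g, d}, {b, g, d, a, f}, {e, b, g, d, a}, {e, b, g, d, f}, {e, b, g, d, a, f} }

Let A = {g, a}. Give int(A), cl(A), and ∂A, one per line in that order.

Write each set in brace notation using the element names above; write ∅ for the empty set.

int(A) = ∅
cl(A)  = {e, b, g, a}
∂A     = {e, b, g, a}

open subsets of A: ∅; so int(A) = ∅
closure: X∖int(X∖A) = X∖{d, f} = {e, b, g, a}
∂A = {e, b, g, a} minus ∅ = {e, b, g, a}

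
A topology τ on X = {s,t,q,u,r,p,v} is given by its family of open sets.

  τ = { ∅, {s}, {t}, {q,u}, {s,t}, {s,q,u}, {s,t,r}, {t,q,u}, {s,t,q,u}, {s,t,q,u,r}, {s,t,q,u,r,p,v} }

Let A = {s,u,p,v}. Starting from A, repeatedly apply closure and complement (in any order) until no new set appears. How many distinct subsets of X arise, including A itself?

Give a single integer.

X∖A={t,q,r}, int(X∖A)={t}, hence cl(A)={s,q,u,r,p,v}
Orbit (k=closure, c=complement):
  1. A     = {s,u,p,v}
  2. kA    = {s,q,u,r,p,v}
  3. cA    = {t,q,r}
  4. ckA   = {t}
  5. kcA   = {t,q,u,r,p,v}
  6. kckA  = {t,r,p,v}
  7. ckcA  = {s}
  8. ckckA = {s,q,u}
  9. kckcA = {s,r,p,v}
  10. ckckcA = {t,q,u}
(closed under both — stop)

10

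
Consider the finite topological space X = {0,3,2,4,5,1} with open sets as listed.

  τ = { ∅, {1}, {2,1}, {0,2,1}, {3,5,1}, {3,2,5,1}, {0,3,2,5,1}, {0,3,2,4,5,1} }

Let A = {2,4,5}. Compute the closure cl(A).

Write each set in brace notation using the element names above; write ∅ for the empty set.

{0,3,2,4,5}

cl via duality: int({0,3,1}) = {1}, so X∖{1} = {0,3,2,4,5}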